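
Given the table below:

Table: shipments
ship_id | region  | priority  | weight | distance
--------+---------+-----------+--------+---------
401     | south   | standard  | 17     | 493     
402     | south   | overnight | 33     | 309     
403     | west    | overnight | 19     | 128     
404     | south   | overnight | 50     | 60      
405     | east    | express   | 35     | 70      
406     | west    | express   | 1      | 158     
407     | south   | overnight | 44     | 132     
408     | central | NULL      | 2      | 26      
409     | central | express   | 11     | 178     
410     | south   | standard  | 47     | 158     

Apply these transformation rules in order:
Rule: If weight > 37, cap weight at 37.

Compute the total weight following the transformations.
229

Step 1: 3 records have weight > 37
Step 2: These records originally summed to 141
Step 3: After capping: 3 × 37 = 111
Step 4: Unaffected records sum: 118
Step 5: Final sum = 111 + 118 = 229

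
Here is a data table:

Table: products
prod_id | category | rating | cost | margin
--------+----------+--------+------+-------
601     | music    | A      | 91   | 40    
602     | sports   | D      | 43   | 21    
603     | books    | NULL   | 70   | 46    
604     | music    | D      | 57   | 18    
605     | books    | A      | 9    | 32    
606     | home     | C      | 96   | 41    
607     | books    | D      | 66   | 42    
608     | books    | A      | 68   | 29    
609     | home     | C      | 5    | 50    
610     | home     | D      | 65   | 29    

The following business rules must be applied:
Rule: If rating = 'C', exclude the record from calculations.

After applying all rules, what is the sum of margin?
257

Step 1: Identify records where rating = 'C'
Step 2: The excluded records sum to 91
Step 3: Original total margin = 348
Step 4: Remaining total = 348 - 91 = 257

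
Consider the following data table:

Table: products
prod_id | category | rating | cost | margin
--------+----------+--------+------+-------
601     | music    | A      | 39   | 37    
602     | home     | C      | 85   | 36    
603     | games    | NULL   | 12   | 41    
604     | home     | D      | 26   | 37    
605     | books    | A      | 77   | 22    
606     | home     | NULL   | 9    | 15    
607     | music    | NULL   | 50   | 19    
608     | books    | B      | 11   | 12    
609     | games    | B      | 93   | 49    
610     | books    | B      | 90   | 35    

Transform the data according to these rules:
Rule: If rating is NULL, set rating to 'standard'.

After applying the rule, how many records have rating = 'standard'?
3

Step 1: Count records where rating IS NULL
Step 2: Found 3 records with NULL rating
Step 3: These records will have rating set to 'standard'
Step 4: Records already having rating = 'standard': 0
Step 5: Answer: 3 + 0 = 3 records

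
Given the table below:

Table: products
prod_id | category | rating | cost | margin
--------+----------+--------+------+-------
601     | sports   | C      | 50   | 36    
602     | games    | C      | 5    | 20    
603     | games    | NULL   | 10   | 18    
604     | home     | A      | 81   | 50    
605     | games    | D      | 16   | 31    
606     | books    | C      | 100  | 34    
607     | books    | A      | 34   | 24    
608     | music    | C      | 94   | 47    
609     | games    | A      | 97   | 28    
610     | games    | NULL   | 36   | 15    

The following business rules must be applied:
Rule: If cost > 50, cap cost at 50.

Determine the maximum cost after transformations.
50

Step 1: Original maximum cost = 100
Step 2: Apply cap at 50
Step 3: 4 records had cost > 50 and were capped
Step 4: Maximum after transformation = 50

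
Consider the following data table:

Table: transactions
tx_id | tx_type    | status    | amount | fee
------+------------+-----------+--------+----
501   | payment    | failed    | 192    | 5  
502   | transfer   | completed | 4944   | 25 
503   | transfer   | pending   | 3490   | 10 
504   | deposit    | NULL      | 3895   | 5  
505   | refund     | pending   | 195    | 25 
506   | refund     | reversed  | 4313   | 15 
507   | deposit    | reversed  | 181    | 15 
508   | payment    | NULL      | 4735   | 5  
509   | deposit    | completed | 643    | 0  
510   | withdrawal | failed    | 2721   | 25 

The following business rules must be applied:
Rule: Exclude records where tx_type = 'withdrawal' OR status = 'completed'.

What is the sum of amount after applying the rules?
17001

Step 1: Find records where tx_type = 'withdrawal' OR status = 'completed'
Step 2: 3 records match, summing to 8308
Step 3: Original sum: 25309
Step 4: Remaining sum = 25309 - 8308 = 17001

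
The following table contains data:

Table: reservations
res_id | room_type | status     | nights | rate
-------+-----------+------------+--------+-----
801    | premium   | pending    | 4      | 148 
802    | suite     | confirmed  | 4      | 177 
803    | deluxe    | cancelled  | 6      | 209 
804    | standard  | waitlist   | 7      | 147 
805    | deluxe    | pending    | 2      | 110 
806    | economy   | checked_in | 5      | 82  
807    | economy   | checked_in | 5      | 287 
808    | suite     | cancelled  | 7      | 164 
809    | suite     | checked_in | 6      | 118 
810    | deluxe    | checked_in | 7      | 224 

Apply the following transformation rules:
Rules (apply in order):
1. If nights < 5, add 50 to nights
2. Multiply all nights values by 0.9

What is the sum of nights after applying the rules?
182.7

Step 1: Apply Rule 1 - Add 50 to records with nights < 5
  - 3 records affected: 10 + (3 × 50) = 160
  - Unaffected records: 43
  - Sum after Rule 1: 203
Step 2: Apply Rule 2 - Multiply all by 0.9
  - 203 × 0.9 = 182.7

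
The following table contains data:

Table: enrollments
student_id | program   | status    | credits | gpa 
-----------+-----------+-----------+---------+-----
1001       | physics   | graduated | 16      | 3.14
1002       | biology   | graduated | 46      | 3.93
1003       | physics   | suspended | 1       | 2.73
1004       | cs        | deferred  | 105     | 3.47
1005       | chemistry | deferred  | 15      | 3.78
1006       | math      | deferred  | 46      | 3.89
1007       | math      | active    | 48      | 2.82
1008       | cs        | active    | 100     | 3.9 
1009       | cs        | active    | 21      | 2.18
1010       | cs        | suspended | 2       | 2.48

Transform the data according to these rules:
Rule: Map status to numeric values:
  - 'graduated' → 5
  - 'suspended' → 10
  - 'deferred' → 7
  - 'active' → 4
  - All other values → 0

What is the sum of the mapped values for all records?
63

Step 1: Apply mapping to each record
Step 2: Count by status:
  'graduated': 2 records × 5 = 10
  'suspended': 2 records × 10 = 20
  'deferred': 3 records × 7 = 21
  'active': 3 records × 4 = 12
Step 3: Sum all mapped values = 63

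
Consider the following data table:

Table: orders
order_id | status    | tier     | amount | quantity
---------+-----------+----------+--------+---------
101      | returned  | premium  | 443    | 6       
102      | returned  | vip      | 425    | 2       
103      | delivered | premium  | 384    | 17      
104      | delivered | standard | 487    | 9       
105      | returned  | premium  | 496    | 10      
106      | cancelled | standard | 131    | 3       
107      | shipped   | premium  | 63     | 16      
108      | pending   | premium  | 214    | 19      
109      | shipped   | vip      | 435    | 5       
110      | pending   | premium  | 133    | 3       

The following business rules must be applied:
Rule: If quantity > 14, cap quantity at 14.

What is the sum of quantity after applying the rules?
80

Step 1: 3 records have quantity > 14
Step 2: These records originally summed to 52
Step 3: After capping: 3 × 14 = 42
Step 4: Unaffected records sum: 38
Step 5: Final sum = 42 + 38 = 80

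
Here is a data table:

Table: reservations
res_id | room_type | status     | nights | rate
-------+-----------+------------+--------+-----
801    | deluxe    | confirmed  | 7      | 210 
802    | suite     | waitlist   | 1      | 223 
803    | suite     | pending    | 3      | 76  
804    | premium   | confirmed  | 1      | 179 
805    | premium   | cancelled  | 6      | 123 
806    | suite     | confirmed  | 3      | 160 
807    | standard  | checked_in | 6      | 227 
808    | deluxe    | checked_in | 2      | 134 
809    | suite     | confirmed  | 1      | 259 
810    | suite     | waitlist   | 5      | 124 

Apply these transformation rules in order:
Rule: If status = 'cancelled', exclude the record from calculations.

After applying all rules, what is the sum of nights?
29

Step 1: Identify records where status = 'cancelled'
Step 2: The excluded records sum to 6
Step 3: Original total nights = 35
Step 4: Remaining total = 35 - 6 = 29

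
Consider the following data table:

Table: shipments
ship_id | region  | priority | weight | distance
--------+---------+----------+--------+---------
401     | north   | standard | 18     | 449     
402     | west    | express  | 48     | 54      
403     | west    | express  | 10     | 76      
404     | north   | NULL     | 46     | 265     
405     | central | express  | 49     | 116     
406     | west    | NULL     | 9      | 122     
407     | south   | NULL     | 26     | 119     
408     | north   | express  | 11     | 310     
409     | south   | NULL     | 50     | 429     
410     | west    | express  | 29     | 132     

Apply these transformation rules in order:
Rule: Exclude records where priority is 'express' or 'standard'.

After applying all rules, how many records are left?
4

Step 1: Count records to exclude
  - 5 (express) + 1 (standard) = 6 records
Step 2: Total records: 10
Step 3: Remaining = 10 - 6 = 4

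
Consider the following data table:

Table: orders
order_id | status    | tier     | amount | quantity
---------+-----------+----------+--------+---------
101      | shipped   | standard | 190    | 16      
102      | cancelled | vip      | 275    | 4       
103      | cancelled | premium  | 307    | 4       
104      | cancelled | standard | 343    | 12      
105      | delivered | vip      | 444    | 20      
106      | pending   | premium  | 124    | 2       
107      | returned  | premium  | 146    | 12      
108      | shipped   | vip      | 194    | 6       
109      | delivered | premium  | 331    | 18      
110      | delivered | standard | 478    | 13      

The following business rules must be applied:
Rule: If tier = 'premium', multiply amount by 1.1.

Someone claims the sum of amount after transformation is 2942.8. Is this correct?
No, the correct result is 2922.8.

Step 1: Calculate the correct sum after transformation
Step 2: Apply multiplier 1.1 to records where tier = 'premium'
Step 3: Correct result = 2922.8
Step 4: Claimed result = 2942.8
Step 5: 2922.8 ≠ 2942.8
Conclusion: The claimed result is incorrect. The correct answer is 2922.8.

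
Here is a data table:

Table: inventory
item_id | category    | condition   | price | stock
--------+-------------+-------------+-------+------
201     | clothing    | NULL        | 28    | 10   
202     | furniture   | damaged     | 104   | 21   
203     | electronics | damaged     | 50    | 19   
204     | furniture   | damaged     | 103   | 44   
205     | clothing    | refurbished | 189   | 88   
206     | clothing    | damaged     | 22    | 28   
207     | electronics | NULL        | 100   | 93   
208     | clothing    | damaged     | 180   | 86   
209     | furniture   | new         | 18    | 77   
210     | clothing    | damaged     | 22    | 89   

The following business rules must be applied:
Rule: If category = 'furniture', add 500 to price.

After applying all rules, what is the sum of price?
2316

Step 1: Count records where category = 'furniture': 3
Step 2: Total bonus added: 3 × 500 = 1500
Step 3: Original sum of price: 816
Step 4: Final sum = 816 + 1500 = 2316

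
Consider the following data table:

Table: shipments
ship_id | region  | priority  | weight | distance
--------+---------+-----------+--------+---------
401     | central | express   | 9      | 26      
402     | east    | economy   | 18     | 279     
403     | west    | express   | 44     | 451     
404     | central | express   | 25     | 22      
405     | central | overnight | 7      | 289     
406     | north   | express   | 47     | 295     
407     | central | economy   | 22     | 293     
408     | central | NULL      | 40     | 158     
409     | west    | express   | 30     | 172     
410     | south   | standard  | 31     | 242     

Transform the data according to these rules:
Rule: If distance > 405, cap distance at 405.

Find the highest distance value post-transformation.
405

Step 1: Original maximum distance = 451
Step 2: Apply cap at 405
Step 3: 1 records had distance > 405 and were capped
Step 4: Maximum after transformation = 405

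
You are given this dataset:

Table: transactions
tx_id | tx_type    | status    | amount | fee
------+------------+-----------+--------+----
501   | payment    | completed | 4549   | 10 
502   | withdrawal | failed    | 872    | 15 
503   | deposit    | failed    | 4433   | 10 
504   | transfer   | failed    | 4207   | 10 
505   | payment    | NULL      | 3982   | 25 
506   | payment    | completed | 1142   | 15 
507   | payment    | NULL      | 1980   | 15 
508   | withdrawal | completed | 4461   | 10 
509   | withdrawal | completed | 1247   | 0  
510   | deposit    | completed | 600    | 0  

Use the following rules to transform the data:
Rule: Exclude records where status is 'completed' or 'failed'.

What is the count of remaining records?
2

Step 1: Count records to exclude
  - 5 (completed) + 3 (failed) = 8 records
Step 2: Total records: 10
Step 3: Remaining = 10 - 8 = 2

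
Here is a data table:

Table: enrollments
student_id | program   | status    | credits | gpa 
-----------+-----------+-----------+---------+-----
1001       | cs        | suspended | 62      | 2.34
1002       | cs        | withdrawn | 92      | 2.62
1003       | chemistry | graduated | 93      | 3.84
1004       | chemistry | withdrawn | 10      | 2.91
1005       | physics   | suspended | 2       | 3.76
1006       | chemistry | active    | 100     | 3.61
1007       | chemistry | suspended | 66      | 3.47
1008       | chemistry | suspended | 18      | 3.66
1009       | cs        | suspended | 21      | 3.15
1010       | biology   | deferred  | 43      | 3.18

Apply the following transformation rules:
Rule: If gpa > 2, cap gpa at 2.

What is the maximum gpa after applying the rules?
2

Step 1: Original maximum gpa = 3.84
Step 2: Apply cap at 2
Step 3: 10 records had gpa > 2 and were capped
Step 4: Maximum after transformation = 2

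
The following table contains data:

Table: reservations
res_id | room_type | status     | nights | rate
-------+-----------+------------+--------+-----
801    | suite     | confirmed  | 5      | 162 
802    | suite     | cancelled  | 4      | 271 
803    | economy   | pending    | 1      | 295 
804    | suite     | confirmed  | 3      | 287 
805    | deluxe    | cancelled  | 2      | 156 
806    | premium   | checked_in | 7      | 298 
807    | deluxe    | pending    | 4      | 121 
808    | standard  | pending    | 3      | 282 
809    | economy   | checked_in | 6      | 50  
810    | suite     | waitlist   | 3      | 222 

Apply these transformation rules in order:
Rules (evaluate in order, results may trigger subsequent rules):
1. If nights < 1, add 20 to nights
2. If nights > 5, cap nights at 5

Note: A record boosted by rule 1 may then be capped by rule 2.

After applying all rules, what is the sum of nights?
35

Step 1: Apply rule 1 to records with nights < 1
  - 0 records get bonus of 20
  - Of these, 0 records then exceed 5 and get capped
Step 2: Apply rule 2 to records with nights > 5
  - 2 records (original) are capped
Step 3: Calculate final sum = 35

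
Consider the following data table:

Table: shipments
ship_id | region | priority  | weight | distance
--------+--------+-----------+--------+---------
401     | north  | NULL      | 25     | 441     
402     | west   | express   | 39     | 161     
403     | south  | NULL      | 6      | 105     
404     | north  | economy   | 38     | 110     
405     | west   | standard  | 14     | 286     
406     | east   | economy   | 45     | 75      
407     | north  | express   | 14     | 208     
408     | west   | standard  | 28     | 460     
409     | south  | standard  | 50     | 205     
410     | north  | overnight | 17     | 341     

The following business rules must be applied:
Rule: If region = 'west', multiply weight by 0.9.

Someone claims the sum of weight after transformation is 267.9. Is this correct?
Yes, the result is correct.

Step 1: Calculate the correct sum after transformation
Step 2: Apply multiplier 0.9 to records where region = 'west'
Step 3: Correct result = 267.9
Step 4: Claimed result = 267.9
Step 5: 267.9 = 267.9 ✓
Conclusion: The claimed result is correct.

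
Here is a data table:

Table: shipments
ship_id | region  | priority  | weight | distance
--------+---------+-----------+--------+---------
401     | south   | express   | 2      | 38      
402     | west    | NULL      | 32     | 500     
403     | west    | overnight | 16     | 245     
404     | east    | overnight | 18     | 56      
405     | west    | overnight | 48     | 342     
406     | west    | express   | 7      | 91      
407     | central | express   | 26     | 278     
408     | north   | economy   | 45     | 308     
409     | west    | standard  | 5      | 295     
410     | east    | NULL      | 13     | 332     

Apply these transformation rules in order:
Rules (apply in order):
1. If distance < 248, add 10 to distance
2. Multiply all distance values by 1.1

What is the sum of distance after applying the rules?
2777.5

Step 1: Apply Rule 1 - Add 10 to records with distance < 248
  - 4 records affected: 430 + (4 × 10) = 470
  - Unaffected records: 2055
  - Sum after Rule 1: 2525
Step 2: Apply Rule 2 - Multiply all by 1.1
  - 2525 × 1.1 = 2777.5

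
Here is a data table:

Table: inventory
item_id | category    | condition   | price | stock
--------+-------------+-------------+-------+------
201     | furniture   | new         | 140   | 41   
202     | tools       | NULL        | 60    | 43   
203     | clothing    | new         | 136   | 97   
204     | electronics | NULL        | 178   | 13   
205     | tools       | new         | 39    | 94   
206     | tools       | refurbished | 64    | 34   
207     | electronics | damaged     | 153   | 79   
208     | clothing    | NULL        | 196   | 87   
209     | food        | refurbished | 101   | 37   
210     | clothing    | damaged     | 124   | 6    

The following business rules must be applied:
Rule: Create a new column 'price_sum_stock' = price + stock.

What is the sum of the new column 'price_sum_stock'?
1722

Step 1: For each record, compute price + stock
Example calculations:
  140 + 41 = 181
  60 + 43 = 103
  136 + 97 = 233
  ...
Step 2: Sum all derived values
Step 3: Total = 1722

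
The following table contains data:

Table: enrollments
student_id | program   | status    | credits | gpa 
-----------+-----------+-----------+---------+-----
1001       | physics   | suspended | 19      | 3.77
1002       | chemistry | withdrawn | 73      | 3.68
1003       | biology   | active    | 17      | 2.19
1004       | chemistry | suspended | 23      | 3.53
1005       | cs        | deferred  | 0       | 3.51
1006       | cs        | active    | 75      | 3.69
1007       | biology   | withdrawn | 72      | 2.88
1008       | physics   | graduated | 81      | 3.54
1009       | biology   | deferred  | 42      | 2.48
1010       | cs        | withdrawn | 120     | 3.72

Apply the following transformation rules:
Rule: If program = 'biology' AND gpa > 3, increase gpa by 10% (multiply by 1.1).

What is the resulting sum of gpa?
32.99

Step 1: Find records where program = 'biology' AND gpa > 3
Step 2: 0 records match, summing to 0
Step 3: After multiplier: 0 × 1.1 = 0.0
Step 4: Unaffected records sum: 32.99
Step 5: Final sum = 0.0 + 32.99 = 32.99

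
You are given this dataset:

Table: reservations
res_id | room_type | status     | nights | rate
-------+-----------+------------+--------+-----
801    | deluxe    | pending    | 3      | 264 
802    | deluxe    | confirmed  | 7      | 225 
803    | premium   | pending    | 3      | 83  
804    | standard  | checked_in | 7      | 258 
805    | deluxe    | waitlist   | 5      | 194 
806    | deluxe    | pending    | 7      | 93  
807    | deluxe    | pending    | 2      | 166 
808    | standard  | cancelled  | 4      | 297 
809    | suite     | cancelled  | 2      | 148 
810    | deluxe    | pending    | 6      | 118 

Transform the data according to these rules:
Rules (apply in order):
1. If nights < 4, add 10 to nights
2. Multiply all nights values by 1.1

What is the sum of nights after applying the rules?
94.6

Step 1: Apply Rule 1 - Add 10 to records with nights < 4
  - 4 records affected: 10 + (4 × 10) = 50
  - Unaffected records: 36
  - Sum after Rule 1: 86
Step 2: Apply Rule 2 - Multiply all by 1.1
  - 86 × 1.1 = 94.6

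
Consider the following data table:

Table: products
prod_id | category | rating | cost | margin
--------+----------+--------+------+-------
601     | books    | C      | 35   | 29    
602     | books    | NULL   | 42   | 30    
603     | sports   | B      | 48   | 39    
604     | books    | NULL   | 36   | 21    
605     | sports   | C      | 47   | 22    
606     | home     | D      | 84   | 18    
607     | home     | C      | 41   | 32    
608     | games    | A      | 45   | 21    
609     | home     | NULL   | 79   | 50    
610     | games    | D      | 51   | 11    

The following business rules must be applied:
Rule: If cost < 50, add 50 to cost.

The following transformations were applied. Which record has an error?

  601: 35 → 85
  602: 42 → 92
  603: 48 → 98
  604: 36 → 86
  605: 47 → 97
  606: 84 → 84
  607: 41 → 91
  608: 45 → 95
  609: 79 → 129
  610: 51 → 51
Record 609 has an error. The correct transformed value should be 79, not 129.

Step 1: Check each record against the rule
Step 2: Record 609 has cost = 79
Step 3: Since 79 >= 50, the bonus should not have been applied
Step 4: Correct value = 79, but claimed value = 129
Conclusion: Record 609 has the error.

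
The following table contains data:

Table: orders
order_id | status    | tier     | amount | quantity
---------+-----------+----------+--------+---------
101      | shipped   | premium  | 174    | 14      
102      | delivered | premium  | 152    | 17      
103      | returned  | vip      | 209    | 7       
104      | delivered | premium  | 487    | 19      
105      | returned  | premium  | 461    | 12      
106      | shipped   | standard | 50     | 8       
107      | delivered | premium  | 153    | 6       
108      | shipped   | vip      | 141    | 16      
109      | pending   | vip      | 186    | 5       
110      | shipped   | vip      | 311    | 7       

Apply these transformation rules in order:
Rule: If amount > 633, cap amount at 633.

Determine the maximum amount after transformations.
487

Step 1: Original maximum amount = 487
Step 2: Check cap of 633 against maximum
Step 3: No records exceed the cap (max 487 <= cap 633), so no capping applies
Step 4: Maximum after transformation = 487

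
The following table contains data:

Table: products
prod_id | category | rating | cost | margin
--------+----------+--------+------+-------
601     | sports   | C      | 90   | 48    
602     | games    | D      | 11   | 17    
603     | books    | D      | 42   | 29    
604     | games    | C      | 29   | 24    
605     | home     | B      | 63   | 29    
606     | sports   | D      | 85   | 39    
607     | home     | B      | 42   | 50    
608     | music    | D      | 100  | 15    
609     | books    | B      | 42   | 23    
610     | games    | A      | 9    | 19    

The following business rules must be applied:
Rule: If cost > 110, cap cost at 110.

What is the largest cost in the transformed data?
100

Step 1: Original maximum cost = 100
Step 2: Check cap of 110 against maximum
Step 3: No records exceed the cap (max 100 <= cap 110), so no capping applies
Step 4: Maximum after transformation = 100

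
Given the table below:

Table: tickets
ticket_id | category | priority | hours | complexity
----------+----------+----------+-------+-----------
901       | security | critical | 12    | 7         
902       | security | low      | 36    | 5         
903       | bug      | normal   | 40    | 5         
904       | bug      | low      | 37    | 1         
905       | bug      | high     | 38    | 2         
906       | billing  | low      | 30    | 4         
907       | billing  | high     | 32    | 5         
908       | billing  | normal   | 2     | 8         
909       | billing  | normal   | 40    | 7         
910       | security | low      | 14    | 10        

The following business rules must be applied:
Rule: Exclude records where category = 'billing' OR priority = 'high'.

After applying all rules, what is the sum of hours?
139

Step 1: Find records where category = 'billing' OR priority = 'high'
Step 2: 5 records match, summing to 142
Step 3: Original sum: 281
Step 4: Remaining sum = 281 - 142 = 139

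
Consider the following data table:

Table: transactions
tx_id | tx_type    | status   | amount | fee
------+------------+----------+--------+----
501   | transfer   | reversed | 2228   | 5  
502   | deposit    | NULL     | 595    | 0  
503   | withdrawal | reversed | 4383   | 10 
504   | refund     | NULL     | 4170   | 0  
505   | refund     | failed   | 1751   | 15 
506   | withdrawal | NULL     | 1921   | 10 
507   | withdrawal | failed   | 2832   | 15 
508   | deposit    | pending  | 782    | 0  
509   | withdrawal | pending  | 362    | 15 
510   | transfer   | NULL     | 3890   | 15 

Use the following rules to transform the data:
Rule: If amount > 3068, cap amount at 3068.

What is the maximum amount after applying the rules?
3068

Step 1: Original maximum amount = 4383
Step 2: Apply cap at 3068
Step 3: 3 records had amount > 3068 and were capped
Step 4: Maximum after transformation = 3068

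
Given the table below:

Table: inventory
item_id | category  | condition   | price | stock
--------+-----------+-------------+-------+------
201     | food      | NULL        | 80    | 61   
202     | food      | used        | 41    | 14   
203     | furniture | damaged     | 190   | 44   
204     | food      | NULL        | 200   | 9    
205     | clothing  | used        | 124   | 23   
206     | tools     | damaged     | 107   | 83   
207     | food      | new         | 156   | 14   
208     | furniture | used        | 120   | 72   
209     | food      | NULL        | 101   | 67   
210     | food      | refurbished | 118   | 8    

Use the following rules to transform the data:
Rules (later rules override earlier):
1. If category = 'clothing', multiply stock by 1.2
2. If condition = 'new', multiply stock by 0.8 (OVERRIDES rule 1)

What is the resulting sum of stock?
396.8

Step 1: Rule 2 takes priority for records with condition = 'new'
  - 1 records: 14 × 0.8 = 11.2
Step 2: Rule 1 applies to remaining records with category = 'clothing'
  - 1 records: 23 × 1.2 = 27.6
Step 3: Other records unchanged: 358
Step 4: Final sum = 11.2 + 27.6 + 358 = 396.8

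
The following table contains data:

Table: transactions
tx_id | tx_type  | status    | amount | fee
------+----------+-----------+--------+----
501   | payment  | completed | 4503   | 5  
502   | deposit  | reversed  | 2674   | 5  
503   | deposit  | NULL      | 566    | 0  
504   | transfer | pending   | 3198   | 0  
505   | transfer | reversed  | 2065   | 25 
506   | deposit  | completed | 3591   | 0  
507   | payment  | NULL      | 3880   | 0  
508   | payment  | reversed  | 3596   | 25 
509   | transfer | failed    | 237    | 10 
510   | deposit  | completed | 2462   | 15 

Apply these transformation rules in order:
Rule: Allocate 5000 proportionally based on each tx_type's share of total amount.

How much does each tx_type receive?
deposit: 1735.58, payment: 2237.23, transfer: 1027.19

Step 1: Calculate total amount = 26772
Step 2: Calculate each tx_type's proportion:
  deposit: 9293/26772 = 34.71% → 1735.58
  payment: 11979/26772 = 44.74% → 2237.23
  transfer: 5500/26772 = 20.54% → 1027.19
Step 3: Verify: sum of allocations ≈ 5000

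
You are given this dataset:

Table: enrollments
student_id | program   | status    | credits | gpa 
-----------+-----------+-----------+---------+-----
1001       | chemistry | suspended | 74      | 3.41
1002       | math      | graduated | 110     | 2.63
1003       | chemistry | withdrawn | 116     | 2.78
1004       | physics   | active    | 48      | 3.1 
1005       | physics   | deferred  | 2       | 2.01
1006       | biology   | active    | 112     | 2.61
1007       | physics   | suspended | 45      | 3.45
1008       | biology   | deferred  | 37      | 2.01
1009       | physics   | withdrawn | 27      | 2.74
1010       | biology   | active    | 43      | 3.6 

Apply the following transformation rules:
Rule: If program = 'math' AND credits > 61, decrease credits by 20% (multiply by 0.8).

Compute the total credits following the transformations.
592.0

Step 1: Find records where program = 'math' AND credits > 61
Step 2: 1 records match, summing to 110
Step 3: After multiplier: 110 × 0.8 = 88.0
Step 4: Unaffected records sum: 504
Step 5: Final sum = 88.0 + 504 = 592.0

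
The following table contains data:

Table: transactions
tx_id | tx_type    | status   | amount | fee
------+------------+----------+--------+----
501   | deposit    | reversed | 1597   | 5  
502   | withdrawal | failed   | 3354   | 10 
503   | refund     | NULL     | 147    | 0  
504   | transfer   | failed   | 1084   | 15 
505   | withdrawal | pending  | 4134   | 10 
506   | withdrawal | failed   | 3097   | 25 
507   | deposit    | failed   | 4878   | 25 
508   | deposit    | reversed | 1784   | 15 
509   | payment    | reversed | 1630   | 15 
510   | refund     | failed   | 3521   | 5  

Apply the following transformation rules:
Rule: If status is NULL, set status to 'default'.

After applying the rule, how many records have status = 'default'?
1

Step 1: Count records where status IS NULL
Step 2: Found 1 records with NULL status
Step 3: These records will have status set to 'default'
Step 4: Records already having status = 'default': 0
Step 5: Answer: 1 + 0 = 1 records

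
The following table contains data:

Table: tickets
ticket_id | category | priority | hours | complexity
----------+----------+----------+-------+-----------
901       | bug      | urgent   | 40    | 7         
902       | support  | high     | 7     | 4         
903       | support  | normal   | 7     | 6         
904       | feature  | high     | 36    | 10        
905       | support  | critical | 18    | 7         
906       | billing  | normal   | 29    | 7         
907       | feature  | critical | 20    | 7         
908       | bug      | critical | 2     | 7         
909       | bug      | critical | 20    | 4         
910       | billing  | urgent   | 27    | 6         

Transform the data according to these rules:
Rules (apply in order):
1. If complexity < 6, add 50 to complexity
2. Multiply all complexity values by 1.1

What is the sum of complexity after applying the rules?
181.5

Step 1: Apply Rule 1 - Add 50 to records with complexity < 6
  - 2 records affected: 8 + (2 × 50) = 108
  - Unaffected records: 57
  - Sum after Rule 1: 165
Step 2: Apply Rule 2 - Multiply all by 1.1
  - 165 × 1.1 = 181.5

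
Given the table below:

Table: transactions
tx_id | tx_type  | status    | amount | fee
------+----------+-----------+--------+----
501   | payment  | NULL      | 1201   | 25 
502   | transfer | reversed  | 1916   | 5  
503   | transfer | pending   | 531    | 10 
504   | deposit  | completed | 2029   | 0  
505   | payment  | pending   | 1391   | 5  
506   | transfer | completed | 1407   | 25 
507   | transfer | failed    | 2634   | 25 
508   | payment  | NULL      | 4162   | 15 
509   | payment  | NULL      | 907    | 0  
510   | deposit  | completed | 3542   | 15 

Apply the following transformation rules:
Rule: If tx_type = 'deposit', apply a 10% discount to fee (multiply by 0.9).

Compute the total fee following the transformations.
123.5

Step 1: Records with tx_type = 'deposit' have total fee = 15
Step 2: Apply multiplier: 15 × 0.9 = 13.5
Step 3: Other records total: 110
Step 4: Final sum = 13.5 + 110 = 123.5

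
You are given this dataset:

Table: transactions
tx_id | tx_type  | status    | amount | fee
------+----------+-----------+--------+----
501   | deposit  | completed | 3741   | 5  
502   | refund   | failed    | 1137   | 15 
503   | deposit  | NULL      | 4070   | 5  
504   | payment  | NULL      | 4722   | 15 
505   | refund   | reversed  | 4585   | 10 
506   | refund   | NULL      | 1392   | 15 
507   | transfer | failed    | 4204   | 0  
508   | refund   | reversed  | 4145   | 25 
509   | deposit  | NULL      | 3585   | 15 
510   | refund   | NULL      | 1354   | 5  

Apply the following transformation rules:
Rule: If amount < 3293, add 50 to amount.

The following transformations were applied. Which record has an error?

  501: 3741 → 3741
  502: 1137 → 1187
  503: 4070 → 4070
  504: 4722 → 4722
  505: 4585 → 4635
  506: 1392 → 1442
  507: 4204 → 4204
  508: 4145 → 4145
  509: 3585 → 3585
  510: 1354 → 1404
Record 505 has an error. The correct transformed value should be 4585, not 4635.

Step 1: Check each record against the rule
Step 2: Record 505 has amount = 4585
Step 3: Since 4585 >= 3293, the bonus should not have been applied
Step 4: Correct value = 4585, but claimed value = 4635
Conclusion: Record 505 has the error.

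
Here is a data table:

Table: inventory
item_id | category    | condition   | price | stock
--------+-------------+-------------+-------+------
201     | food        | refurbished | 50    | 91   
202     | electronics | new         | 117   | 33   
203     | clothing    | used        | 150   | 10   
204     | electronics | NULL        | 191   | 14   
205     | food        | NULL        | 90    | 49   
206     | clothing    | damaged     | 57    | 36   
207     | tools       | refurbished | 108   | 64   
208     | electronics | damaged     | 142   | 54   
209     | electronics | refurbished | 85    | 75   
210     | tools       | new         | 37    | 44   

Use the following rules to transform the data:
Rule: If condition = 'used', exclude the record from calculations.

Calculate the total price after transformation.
877

Step 1: Identify records where condition = 'used'
Step 2: The excluded records sum to 150
Step 3: Original total price = 1027
Step 4: Remaining total = 1027 - 150 = 877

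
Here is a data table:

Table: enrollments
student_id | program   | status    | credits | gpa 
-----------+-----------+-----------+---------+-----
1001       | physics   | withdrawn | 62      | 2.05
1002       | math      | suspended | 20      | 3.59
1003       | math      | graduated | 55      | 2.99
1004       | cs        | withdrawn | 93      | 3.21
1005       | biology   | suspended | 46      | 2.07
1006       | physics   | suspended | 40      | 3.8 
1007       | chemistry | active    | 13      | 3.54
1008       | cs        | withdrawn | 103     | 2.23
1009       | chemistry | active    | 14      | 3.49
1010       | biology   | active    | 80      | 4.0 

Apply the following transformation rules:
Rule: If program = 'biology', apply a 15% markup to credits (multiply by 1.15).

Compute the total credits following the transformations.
544.9

Step 1: Records with program = 'biology' have total credits = 126
Step 2: Apply multiplier: 126 × 1.15 = 144.9
Step 3: Other records total: 400
Step 4: Final sum = 144.9 + 400 = 544.9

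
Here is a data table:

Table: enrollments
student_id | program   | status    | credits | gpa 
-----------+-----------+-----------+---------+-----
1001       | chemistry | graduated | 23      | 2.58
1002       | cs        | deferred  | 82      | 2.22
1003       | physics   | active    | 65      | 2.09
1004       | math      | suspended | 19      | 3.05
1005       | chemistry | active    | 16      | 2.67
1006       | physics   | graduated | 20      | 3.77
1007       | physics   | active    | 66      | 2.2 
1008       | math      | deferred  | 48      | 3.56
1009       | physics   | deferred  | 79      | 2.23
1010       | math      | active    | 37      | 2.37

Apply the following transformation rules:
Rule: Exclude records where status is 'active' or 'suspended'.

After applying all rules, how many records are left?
5

Step 1: Count records to exclude
  - 4 (active) + 1 (suspended) = 5 records
Step 2: Total records: 10
Step 3: Remaining = 10 - 5 = 5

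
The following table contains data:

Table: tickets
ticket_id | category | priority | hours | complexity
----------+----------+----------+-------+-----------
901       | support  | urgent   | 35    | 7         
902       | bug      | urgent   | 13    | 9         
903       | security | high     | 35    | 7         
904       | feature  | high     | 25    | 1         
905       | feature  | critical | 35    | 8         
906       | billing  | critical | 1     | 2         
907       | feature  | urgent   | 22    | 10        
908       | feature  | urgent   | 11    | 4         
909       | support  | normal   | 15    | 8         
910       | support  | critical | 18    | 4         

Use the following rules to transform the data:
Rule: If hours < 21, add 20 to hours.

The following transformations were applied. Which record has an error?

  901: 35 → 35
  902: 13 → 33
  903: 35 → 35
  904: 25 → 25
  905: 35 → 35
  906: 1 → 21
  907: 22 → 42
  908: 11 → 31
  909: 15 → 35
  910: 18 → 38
Record 907 has an error. The correct transformed value should be 22, not 42.

Step 1: Check each record against the rule
Step 2: Record 907 has hours = 22
Step 3: Since 22 >= 21, the bonus should not have been applied
Step 4: Correct value = 22, but claimed value = 42
Conclusion: Record 907 has the error.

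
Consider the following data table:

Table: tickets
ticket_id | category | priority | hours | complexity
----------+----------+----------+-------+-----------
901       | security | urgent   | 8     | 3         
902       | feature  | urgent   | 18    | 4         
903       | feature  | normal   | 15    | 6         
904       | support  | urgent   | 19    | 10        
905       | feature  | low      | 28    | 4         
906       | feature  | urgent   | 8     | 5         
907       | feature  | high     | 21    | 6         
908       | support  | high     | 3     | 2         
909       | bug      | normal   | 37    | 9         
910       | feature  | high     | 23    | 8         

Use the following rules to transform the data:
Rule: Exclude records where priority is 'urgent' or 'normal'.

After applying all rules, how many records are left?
4

Step 1: Count records to exclude
  - 4 (urgent) + 2 (normal) = 6 records
Step 2: Total records: 10
Step 3: Remaining = 10 - 6 = 4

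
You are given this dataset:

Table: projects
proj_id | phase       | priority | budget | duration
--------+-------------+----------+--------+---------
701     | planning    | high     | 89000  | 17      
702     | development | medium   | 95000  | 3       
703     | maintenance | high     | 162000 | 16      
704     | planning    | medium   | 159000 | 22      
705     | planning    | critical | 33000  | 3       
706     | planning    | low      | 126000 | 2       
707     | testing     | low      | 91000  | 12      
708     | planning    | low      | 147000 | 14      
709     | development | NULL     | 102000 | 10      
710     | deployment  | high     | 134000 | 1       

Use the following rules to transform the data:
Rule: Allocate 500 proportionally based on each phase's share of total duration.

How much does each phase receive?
deployment: 5.0, development: 65.0, maintenance: 80.0, planning: 290.0, testing: 60.0

Step 1: Calculate total duration = 100
Step 2: Calculate each phase's proportion:
  deployment: 1/100 = 1.00% → 5.0
  development: 13/100 = 13.00% → 65.0
  maintenance: 16/100 = 16.00% → 80.0
  planning: 58/100 = 58.00% → 290.0
  testing: 12/100 = 12.00% → 60.0
Step 3: Verify: sum of allocations ≈ 500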